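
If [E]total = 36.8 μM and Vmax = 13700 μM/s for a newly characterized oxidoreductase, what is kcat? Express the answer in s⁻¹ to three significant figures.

372 s⁻¹

kcat = Vmax/[E]total = 13700 μM/s / 36.8 μM = 372 s⁻¹.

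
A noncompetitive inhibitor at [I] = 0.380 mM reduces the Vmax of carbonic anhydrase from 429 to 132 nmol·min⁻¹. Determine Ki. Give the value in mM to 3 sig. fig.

Noncompetitive: Vmax,app = Vmax/α with α = 1 + [I]/Ki.
α = Vmax/Vmax,app = 429/132 = 3.250.
Ki = [I]/(α − 1) = 0.380/2.250 = 0.169 mM.

0.169 mM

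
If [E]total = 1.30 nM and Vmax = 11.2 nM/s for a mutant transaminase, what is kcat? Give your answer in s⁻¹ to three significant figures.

8.62 s⁻¹

kcat = Vmax/[E]total = 11.2 nM/s / 1.30 nM = 8.62 s⁻¹.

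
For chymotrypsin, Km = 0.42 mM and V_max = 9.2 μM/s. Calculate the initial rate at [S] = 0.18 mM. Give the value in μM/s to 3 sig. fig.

v = Vmax·[S]/(Km + [S]) = 9.2 × 0.18 / (0.42 + 0.18)
  = 1.656 / 0.6000 = 2.76 μM/s.

2.76 μM/s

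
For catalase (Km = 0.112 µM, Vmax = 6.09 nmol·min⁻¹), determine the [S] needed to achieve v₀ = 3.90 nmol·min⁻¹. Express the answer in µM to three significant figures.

Rearranging v = Vmax[S]/(Km+[S]) gives [S] = Km·v/(Vmax − v).
[S] = 0.112 × 3.90 / (6.09 − 3.90) = 0.4368/2.190 = 0.199 µM.

0.199 µM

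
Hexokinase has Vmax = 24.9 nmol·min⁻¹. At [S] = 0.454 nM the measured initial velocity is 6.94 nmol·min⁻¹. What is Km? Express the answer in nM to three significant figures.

From v = Vmax[S]/(Km+[S]), Km = [S](Vmax − v)/v.
Km = 0.454 × (24.9 − 6.94) / 6.94 = 8.154/6.94 = 1.17 nM.

1.17 nM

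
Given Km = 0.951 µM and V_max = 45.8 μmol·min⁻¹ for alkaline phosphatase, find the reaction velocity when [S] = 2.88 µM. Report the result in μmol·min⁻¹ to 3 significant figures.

[S]/(Km+[S]) = 2.88/3.831 = 0.7518, the fractional saturation.
v = 0.7518 × Vmax = 0.7518 × 45.8 = 34.4 μmol·min⁻¹.

34.4 μmol·min⁻¹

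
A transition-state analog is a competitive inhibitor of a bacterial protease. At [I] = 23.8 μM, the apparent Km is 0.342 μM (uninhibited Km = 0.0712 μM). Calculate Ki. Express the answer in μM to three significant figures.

6.26 μM

Competitive: Km,app = α·Km with α = 1 + [I]/Ki.
α = Km,app/Km = 0.342/0.0712 = 4.803.
Ki = [I]/(α − 1) = 23.8/3.803 = 6.26 μM.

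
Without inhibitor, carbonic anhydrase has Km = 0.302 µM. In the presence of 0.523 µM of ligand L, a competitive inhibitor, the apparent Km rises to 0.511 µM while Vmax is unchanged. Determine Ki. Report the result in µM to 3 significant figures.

Competitive: Km,app = α·Km with α = 1 + [I]/Ki.
α = Km,app/Km = 0.511/0.302 = 1.692.
Ki = [I]/(α − 1) = 0.523/0.6921 = 0.756 µM.

0.756 µM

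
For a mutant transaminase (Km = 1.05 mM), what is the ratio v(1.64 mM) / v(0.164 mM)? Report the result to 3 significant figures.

Since Vmax cancels, v₂/v₁ = [S]₂(Km+[S]₁) / [S]₁(Km+[S]₂).
= 1.64×(1.05+0.164) / (0.164×(1.05+1.64)) = 1.991/0.4412 = 4.51.

4.51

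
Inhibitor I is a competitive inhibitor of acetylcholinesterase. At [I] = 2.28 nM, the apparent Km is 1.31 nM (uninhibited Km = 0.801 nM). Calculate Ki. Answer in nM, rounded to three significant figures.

3.59 nM

Competitive: Km,app = α·Km with α = 1 + [I]/Ki.
α = Km,app/Km = 1.31/0.801 = 1.635.
Since α = 1 + [I]/Ki, [I]/Ki = 1.635 − 1 = 0.6355 and Ki = 2.28/0.6355 = 3.59 nM.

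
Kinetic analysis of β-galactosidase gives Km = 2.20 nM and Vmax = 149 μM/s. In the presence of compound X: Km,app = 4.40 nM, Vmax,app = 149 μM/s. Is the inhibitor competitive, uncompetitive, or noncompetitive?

competitive

Km increases (2.20 → 4.40 nM) while Vmax is unchanged — the hallmark of competitive inhibition.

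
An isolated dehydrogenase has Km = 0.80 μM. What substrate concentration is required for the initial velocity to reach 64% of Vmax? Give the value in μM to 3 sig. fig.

1.42 μM

v/Vmax = [S]/(Km+[S]) = 0.64, so [S] = Km·0.64/(1 − 0.64) = 0.80 × 1.778.
[S] = 1.42 μM.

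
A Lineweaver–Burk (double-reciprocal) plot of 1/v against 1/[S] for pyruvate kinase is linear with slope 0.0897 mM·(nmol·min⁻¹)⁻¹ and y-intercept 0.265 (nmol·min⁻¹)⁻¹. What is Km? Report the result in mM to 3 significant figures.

0.338 mM

y-intercept = 1/Vmax ⇒ Vmax = 3.77 nmol·min⁻¹; slope = Km/Vmax ⇒ Km = slope × Vmax.
Km = 0.0897 × 3.77 = 0.338 mM.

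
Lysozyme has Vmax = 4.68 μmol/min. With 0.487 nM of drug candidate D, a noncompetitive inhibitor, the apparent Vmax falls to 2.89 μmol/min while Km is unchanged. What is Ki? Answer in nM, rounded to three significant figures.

0.786 nM

Noncompetitive: Vmax,app = Vmax/α with α = 1 + [I]/Ki.
α = Vmax/Vmax,app = 4.68/2.89 = 1.619.
Since α = 1 + [I]/Ki, [I]/Ki = 1.619 − 1 = 0.6194 and Ki = 0.487/0.6194 = 0.786 nM.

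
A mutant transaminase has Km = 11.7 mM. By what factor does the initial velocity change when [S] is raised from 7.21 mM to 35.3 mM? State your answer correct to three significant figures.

The fractional saturations are [S]/(Km+[S]) = 7.21/18.91 = 0.3813 and 35.3/47.00 = 0.7511.
v₂/v₁ is just their ratio: 0.7511/0.3813 = 1.97.

1.97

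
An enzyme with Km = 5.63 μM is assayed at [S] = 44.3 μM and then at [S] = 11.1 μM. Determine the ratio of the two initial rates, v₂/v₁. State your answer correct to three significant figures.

0.748

Since Vmax cancels, v₂/v₁ = [S]₂(Km+[S]₁) / [S]₁(Km+[S]₂).
= 11.1×(5.63+44.3) / (44.3×(5.63+11.1)) = 554.2/741.1 = 0.748.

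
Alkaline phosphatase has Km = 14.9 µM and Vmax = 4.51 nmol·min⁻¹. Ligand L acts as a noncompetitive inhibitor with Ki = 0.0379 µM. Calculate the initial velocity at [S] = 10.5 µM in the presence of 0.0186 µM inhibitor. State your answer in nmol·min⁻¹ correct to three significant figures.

With α = 1 + [I]/Ki = 1 + 0.0186/0.0379 = 1.491, the noncompetitive rate law is v = (Vmax/α)·[S] / (Km + [S]).
v = (4.51/1.491)×10.5 / (14.9 + 10.5) = 31.77/25.40 = 1.25 nmol·min⁻¹.

1.25 nmol·min⁻¹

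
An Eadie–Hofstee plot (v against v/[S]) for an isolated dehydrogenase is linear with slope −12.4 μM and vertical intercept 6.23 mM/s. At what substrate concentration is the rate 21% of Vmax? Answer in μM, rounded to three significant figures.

3.30 μM

The Eadie–Hofstee slope gives Km = 12.4 μM (slope = −Km).
v/Vmax = [S]/(Km+[S]) = 0.21 ⇒ [S] = Km·0.21/(1−0.21) = 12.4 × 0.2658 = 3.30 μM.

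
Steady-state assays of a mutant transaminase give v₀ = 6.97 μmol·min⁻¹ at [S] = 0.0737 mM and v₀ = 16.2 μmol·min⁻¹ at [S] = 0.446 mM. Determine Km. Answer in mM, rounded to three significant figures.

0.158 mM

In reciprocal form, 1/v = (Km/Vmax)·(1/[S]) + 1/Vmax. The two points give (1/[S], 1/v) = (13.57, 0.1435) and (2.242, 0.06173).
Slope = (0.1435 − 0.06173)/(13.57 − 2.242) = 0.007217; intercept = 0.1435 − 0.007217×13.57 = 0.04555.
Vmax = 1/intercept = 22.0 μmol·min⁻¹; Km = slope × Vmax = 0.007217 × 22.0 = 0.158 mM.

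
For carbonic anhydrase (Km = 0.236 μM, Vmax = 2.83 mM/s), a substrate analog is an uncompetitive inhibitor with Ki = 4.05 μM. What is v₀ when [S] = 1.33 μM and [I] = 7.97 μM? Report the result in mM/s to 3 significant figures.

0.900 mM/s

With α = 1 + [I]/Ki = 1 + 7.97/4.05 = 2.968, the uncompetitive rate law is v = (Vmax/α)·[S] / (Km/α + [S]).
v = (2.83/2.968)×1.33 / (0.236/2.968 + 1.33) = 1.268/1.410 = 0.900 mM/s.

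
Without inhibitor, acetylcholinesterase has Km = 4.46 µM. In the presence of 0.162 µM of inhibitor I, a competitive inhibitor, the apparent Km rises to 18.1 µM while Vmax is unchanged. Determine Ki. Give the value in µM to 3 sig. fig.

Competitive: Km,app = α·Km with α = 1 + [I]/Ki.
α = Km,app/Km = 18.1/4.46 = 4.058.
Ki = [I]/(α − 1) = 0.162/3.058 = 0.0530 µM.

0.0530 µM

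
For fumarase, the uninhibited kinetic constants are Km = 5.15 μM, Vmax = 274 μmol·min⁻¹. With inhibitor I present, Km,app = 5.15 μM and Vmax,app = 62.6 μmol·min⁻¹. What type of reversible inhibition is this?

Vmax decreases (274 → 62.6 μmol·min⁻¹) while Km is unchanged — pure noncompetitive inhibition.

noncompetitive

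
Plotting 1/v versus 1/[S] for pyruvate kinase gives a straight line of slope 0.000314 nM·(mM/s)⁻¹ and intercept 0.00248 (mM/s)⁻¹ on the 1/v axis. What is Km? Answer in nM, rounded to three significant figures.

y-intercept = 1/Vmax ⇒ Vmax = 403 mM/s; slope = Km/Vmax ⇒ Km = slope × Vmax.
Km = 0.000314 × 403 = 0.127 nM.

0.127 nM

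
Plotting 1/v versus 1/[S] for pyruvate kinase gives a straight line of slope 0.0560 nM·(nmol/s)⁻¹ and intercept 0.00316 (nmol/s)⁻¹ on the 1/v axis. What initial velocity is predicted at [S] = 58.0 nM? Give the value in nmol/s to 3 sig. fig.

The y-intercept is 1/Vmax, so Vmax = 1/0.00316 = 316 nmol/s.
The slope is Km/Vmax, so Km = 0.0560 × 316 = 17.7 nM.
Then v = 316 × 58.0/(17.7 + 58.0) = 242 nmol/s.

242 nmol/s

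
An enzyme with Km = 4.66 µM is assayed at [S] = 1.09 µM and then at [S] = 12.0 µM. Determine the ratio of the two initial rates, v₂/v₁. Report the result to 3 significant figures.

The fractional saturations are [S]/(Km+[S]) = 1.09/5.750 = 0.1896 and 12.0/16.66 = 0.7203.
v₂/v₁ is just their ratio: 0.7203/0.1896 = 3.80.

3.80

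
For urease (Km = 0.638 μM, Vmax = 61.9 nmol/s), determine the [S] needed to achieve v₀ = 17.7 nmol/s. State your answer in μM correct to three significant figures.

0.255 μM

Rearranging v = Vmax[S]/(Km+[S]) gives [S] = Km·v/(Vmax − v).
[S] = 0.638 × 17.7 / (61.9 − 17.7) = 11.29/44.20 = 0.255 μM.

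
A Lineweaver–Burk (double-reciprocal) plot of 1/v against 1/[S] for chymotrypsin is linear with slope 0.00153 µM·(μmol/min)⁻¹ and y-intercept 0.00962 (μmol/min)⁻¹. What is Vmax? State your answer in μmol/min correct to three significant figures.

The y-intercept of a Lineweaver–Burk plot equals 1/Vmax, so Vmax = 1/0.00962 = 104 μmol/min.

104 μmol/min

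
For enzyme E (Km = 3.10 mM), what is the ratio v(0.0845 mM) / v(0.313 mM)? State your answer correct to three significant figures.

Since Vmax cancels, v₂/v₁ = [S]₂(Km+[S]₁) / [S]₁(Km+[S]₂).
= 0.0845×(3.10+0.313) / (0.313×(3.10+0.0845)) = 0.2884/0.9967 = 0.289.

0.289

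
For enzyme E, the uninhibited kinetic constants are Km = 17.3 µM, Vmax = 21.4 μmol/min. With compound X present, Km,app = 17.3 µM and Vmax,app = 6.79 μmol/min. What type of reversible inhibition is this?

Vmax decreases (21.4 → 6.79 μmol/min) while Km is unchanged — pure noncompetitive inhibition.

noncompetitive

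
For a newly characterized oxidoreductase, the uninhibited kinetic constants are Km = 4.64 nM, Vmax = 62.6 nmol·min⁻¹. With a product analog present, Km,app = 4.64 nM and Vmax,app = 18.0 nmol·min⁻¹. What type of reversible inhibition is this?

Vmax decreases (62.6 → 18.0 nmol·min⁻¹) while Km is unchanged — pure noncompetitive inhibition.

noncompetitive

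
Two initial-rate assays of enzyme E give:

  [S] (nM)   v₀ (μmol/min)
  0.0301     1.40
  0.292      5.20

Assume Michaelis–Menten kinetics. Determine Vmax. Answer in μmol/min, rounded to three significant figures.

From v = Vmax[S]/(Km+[S]), each point gives Vmax = v(Km+[S])/[S].
Equating: 1.40(Km+0.0301)/0.0301 = 5.20(Km+0.292)/0.292.
46.51·Km + 1.40 = 17.81·Km + 5.20, so (46.51 − 17.81)·Km = 5.20 − 1.40.
Km = 3.800/28.70 = 0.132 nM; then Vmax = 1.40(0.132+0.0301)/0.0301 = 7.56 μmol/min.

7.56 μmol/min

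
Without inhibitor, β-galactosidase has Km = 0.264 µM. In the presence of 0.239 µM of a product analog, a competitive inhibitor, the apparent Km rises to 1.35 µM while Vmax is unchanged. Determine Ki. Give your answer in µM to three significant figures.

0.0581 µM

Competitive: Km,app = α·Km with α = 1 + [I]/Ki.
α = Km,app/Km = 1.35/0.264 = 5.114.
Since α = 1 + [I]/Ki, [I]/Ki = 5.114 − 1 = 4.114 and Ki = 0.239/4.114 = 0.0581 µM.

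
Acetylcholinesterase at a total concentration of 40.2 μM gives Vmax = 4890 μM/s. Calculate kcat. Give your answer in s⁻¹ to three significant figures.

kcat = Vmax/[E]total = 4890 μM/s / 40.2 μM = 122 s⁻¹.

122 s⁻¹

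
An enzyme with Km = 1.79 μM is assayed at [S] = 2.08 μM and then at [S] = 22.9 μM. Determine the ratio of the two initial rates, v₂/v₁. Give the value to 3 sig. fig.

1.73

The fractional saturations are [S]/(Km+[S]) = 2.08/3.870 = 0.5375 and 22.9/24.69 = 0.9275.
v₂/v₁ is just their ratio: 0.9275/0.5375 = 1.73.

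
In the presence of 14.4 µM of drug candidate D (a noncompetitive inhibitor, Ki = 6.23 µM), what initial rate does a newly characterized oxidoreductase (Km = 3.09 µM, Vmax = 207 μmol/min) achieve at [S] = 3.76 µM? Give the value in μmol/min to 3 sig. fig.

34.3 μmol/min

With α = 1 + [I]/Ki = 1 + 14.4/6.23 = 3.311, the noncompetitive rate law is v = (Vmax/α)·[S] / (Km + [S]).
v = (207/3.311)×3.76 / (3.09 + 3.76) = 235.0/6.850 = 34.3 μmol/min.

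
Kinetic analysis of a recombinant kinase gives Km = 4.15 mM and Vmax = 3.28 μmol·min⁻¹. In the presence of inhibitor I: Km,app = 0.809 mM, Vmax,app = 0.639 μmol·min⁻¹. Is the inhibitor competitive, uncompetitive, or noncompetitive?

Both Km and Vmax decrease by the same factor (~5.13-fold) — characteristic of uncompetitive inhibition.

uncompetitive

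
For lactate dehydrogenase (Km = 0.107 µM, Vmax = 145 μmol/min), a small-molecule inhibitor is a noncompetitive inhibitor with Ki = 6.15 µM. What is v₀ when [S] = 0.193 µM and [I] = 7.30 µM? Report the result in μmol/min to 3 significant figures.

42.7 μmol/min

α = 1 + [I]/Ki = 1 + 7.30/6.15 = 2.187.
For a noncompetitive inhibitor, Vmax is reduced to Vmax/α while Km is unchanged: Km,app = 0.107 µM, Vmax,app = 66.3 μmol/min.
v = Vmax,app·[S]/(Km,app + [S]) = 66.3 × 0.193/(0.107 + 0.193) = 42.7 μmol/min.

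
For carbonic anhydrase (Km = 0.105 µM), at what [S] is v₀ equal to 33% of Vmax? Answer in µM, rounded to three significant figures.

0.0517 µM

v/Vmax = [S]/(Km+[S]) = 0.33, so [S] = Km·0.33/(1 − 0.33) = 0.105 × 0.4925.
[S] = 0.0517 µM.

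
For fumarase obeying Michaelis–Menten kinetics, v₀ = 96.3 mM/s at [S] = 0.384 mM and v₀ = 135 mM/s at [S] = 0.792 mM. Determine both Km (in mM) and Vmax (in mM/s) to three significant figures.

In reciprocal form, 1/v = (Km/Vmax)·(1/[S]) + 1/Vmax. The two points give (1/[S], 1/v) = (2.604, 0.01038) and (1.263, 0.007407).
Slope = (0.01038 − 0.007407)/(2.604 − 1.263) = 0.002219; intercept = 0.01038 − 0.002219×2.604 = 0.004606.
Vmax = 1/intercept = 217 mM/s; Km = slope × Vmax = 0.002219 × 217 = 0.482 mM.

Km = 0.482 mM; Vmax = 217 mM/s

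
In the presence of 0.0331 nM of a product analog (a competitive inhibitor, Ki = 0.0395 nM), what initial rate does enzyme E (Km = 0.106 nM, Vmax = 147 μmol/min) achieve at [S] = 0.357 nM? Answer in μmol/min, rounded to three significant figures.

α = 1 + [I]/Ki = 1 + 0.0331/0.0395 = 1.838.
For a competitive inhibitor, Vmax is unchanged and the apparent Km becomes α·Km: Km,app = 0.195 nM, Vmax,app = 147 μmol/min.
v = Vmax,app·[S]/(Km,app + [S]) = 147 × 0.357/(0.195 + 0.357) = 95.1 μmol/min.

95.1 μmol/min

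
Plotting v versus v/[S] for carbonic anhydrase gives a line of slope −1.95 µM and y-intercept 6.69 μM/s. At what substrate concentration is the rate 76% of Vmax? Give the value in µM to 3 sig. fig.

The Eadie–Hofstee slope gives Km = 1.95 µM (slope = −Km).
v/Vmax = [S]/(Km+[S]) = 0.76 ⇒ [S] = Km·0.76/(1−0.76) = 1.95 × 3.167 = 6.18 µM.

6.18 µM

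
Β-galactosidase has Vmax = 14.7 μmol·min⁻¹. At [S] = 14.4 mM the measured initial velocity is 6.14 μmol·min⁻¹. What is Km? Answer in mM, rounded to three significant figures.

20.1 mM

v/Vmax = 6.14/14.7 = 0.4177 = [S]/(Km+[S]).
So Km + [S] = [S]/0.4177 = 34.48 mM, giving Km = 34.48 − 14.4 = 20.1 mM.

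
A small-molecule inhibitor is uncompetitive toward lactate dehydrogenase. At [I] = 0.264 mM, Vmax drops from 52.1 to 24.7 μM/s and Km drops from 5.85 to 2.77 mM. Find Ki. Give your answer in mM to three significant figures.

Uncompetitive: Vmax,app = Vmax/α (and Km,app = Km/α) with α = 1 + [I]/Ki.
α = Vmax/Vmax,app = 52.1/24.7 = 2.109.
Since α = 1 + [I]/Ki, [I]/Ki = 2.109 − 1 = 1.109 and Ki = 0.264/1.109 = 0.238 mM.

0.238 mM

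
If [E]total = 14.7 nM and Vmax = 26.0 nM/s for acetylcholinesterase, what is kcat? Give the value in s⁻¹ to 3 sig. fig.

1.77 s⁻¹

kcat = Vmax/[E]total = 26.0 nM/s / 14.7 nM = 1.77 s⁻¹.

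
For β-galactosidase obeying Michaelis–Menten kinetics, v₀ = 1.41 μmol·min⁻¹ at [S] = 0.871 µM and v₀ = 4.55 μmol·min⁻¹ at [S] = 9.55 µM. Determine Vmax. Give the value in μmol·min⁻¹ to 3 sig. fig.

5.86 μmol·min⁻¹

From v = Vmax[S]/(Km+[S]), each point gives Vmax = v(Km+[S])/[S].
Equating: 1.41(Km+0.871)/0.871 = 4.55(Km+9.55)/9.55.
1.619·Km + 1.41 = 0.4764·Km + 4.55, so (1.619 − 0.4764)·Km = 4.55 − 1.41.
Km = 3.140/1.142 = 2.75 µM; then Vmax = 1.41(2.75+0.871)/0.871 = 5.86 μmol·min⁻¹.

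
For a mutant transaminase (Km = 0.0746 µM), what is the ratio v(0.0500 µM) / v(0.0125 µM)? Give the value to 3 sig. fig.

2.80

The fractional saturations are [S]/(Km+[S]) = 0.0125/0.08710 = 0.1435 and 0.0500/0.1246 = 0.4013.
v₂/v₁ is just their ratio: 0.4013/0.1435 = 2.80.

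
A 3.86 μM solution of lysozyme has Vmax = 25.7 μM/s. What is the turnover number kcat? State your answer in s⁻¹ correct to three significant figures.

kcat = Vmax/[E]total = 25.7 μM/s / 3.86 μM = 6.66 s⁻¹.

6.66 s⁻¹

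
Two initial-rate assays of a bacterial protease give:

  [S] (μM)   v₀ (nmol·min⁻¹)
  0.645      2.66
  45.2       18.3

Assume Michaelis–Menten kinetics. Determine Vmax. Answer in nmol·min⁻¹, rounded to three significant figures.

20.0 nmol·min⁻¹

In reciprocal form, 1/v = (Km/Vmax)·(1/[S]) + 1/Vmax. The two points give (1/[S], 1/v) = (1.550, 0.3759) and (0.02212, 0.05464).
Slope = (0.3759 − 0.05464)/(1.550 − 0.02212) = 0.2102; intercept = 0.3759 − 0.2102×1.550 = 0.04999.
Vmax = 1/intercept = 20.0 nmol·min⁻¹; Km = slope × Vmax = 0.2102 × 20.0 = 4.21 μM.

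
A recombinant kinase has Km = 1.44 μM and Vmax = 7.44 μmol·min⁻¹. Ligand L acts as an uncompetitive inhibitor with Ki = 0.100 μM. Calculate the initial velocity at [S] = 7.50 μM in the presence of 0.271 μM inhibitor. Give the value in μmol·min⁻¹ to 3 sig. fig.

1.91 μmol·min⁻¹

α = 1 + [I]/Ki = 1 + 0.271/0.100 = 3.710.
For an uncompetitive inhibitor, both parameters are divided by α, giving Vmax/α and Km/α: Km,app = 0.388 μM, Vmax,app = 2.01 μmol·min⁻¹.
v = Vmax,app·[S]/(Km,app + [S]) = 2.01 × 7.50/(0.388 + 7.50) = 1.91 μmol·min⁻¹.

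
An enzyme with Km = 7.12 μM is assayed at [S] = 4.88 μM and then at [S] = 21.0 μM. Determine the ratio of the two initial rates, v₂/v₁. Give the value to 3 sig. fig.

Since Vmax cancels, v₂/v₁ = [S]₂(Km+[S]₁) / [S]₁(Km+[S]₂).
= 21.0×(7.12+4.88) / (4.88×(7.12+21.0)) = 252.0/137.2 = 1.84.

1.84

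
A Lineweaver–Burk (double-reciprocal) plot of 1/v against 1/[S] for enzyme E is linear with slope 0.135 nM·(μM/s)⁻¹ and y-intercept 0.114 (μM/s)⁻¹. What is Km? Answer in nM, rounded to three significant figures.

1.18 nM

y-intercept = 1/Vmax ⇒ Vmax = 8.77 μM/s; slope = Km/Vmax ⇒ Km = slope × Vmax.
Km = 0.135 × 8.77 = 1.18 nM.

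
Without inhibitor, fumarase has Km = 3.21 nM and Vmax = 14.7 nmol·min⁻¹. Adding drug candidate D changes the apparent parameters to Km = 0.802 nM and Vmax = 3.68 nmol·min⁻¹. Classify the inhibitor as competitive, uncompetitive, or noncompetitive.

uncompetitive

Both Km and Vmax decrease by the same factor (~4.00-fold) — characteristic of uncompetitive inhibition.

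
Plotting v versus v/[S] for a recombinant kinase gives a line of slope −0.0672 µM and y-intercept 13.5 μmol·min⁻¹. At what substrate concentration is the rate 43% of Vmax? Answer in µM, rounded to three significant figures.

0.0507 µM

The Eadie–Hofstee slope gives Km = 0.0672 µM (slope = −Km).
v/Vmax = [S]/(Km+[S]) = 0.43 ⇒ [S] = Km·0.43/(1−0.43) = 0.0672 × 0.7544 = 0.0507 µM.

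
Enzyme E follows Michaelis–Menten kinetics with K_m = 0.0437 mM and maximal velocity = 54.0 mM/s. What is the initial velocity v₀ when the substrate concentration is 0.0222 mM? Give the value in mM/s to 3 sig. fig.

[S]/(Km+[S]) = 0.0222/0.06590 = 0.3369, the fractional saturation.
v = 0.3369 × Vmax = 0.3369 × 54.0 = 18.2 mM/s.

18.2 mM/s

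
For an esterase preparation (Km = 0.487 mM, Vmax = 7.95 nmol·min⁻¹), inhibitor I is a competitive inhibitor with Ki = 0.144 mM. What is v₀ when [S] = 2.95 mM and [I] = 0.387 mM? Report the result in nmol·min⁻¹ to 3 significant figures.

4.94 nmol·min⁻¹

With α = 1 + [I]/Ki = 1 + 0.387/0.144 = 3.688, the competitive rate law is v = Vmax[S] / (αKm + [S]).
v = 7.95×2.95 / (3.688×0.487 + 2.95) = 23.45/4.746 = 4.94 nmol·min⁻¹.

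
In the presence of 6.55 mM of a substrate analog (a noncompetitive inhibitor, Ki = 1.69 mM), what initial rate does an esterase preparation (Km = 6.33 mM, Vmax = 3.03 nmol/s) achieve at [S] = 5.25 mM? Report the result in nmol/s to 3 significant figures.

With α = 1 + [I]/Ki = 1 + 6.55/1.69 = 4.876, the noncompetitive rate law is v = (Vmax/α)·[S] / (Km + [S]).
v = (3.03/4.876)×5.25 / (6.33 + 5.25) = 3.263/11.58 = 0.282 nmol/s.

0.282 nmol/s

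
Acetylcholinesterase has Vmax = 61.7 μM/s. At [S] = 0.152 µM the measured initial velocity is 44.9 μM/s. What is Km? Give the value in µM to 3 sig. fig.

0.0569 µM

v/Vmax = 44.9/61.7 = 0.7277 = [S]/(Km+[S]).
So Km + [S] = [S]/0.7277 = 0.2089 µM, giving Km = 0.2089 − 0.152 = 0.0569 µM.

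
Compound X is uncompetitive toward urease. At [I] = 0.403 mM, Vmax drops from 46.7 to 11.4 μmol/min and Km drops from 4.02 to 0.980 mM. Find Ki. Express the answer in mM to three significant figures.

Uncompetitive: Vmax,app = Vmax/α (and Km,app = Km/α) with α = 1 + [I]/Ki.
α = Vmax/Vmax,app = 46.7/11.4 = 4.096.
Ki = [I]/(α − 1) = 0.403/3.096 = 0.130 mM.

0.130 mM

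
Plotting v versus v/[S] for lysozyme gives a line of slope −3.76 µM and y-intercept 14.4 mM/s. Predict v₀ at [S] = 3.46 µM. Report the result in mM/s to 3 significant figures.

In the Eadie–Hofstee form v = Vmax − Km·(v/[S]), the slope is −Km and the intercept is Vmax, so Km = 3.76 µM and Vmax = 14.4 mM/s.
v = 14.4 × 3.46/(3.76 + 3.46) = 6.90 mM/s.

6.90 mM/s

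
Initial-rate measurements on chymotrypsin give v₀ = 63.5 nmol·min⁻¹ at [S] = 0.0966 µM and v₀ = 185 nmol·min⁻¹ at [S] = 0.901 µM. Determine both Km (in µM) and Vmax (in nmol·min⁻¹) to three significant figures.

Km = 0.269 µM; Vmax = 240 nmol·min⁻¹

From v = Vmax[S]/(Km+[S]), each point gives Vmax = v(Km+[S])/[S].
Equating: 63.5(Km+0.0966)/0.0966 = 185(Km+0.901)/0.901.
657.3·Km + 63.5 = 205.3·Km + 185, so (657.3 − 205.3)·Km = 185 − 63.5.
Km = 121.5/452.0 = 0.269 µM; then Vmax = 63.5(0.269+0.0966)/0.0966 = 240 nmol·min⁻¹.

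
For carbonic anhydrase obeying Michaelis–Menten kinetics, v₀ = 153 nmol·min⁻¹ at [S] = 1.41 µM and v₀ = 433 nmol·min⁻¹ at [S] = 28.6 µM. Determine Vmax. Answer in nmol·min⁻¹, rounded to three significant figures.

478 nmol·min⁻¹

From v = Vmax[S]/(Km+[S]), each point gives Vmax = v(Km+[S])/[S].
Equating: 153(Km+1.41)/1.41 = 433(Km+28.6)/28.6.
108.5·Km + 153 = 15.14·Km + 433, so (108.5 − 15.14)·Km = 433 − 153.
Km = 280.0/93.37 = 3.00 µM; then Vmax = 153(3.00+1.41)/1.41 = 478 nmol·min⁻¹.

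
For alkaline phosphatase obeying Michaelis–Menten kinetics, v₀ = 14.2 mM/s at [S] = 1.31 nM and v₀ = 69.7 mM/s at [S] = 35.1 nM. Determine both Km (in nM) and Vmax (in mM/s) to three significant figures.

From v = Vmax[S]/(Km+[S]), each point gives Vmax = v(Km+[S])/[S].
Equating: 14.2(Km+1.31)/1.31 = 69.7(Km+35.1)/35.1.
10.84·Km + 14.2 = 1.986·Km + 69.7, so (10.84 − 1.986)·Km = 69.7 − 14.2.
Km = 55.50/8.854 = 6.27 nM; then Vmax = 14.2(6.27+1.31)/1.31 = 82.1 mM/s.

Km = 6.27 nM; Vmax = 82.1 mM/s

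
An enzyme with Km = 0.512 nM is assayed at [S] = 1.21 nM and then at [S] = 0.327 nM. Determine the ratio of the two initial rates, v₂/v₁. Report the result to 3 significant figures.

0.555

Since Vmax cancels, v₂/v₁ = [S]₂(Km+[S]₁) / [S]₁(Km+[S]₂).
= 0.327×(0.512+1.21) / (1.21×(0.512+0.327)) = 0.5631/1.015 = 0.555.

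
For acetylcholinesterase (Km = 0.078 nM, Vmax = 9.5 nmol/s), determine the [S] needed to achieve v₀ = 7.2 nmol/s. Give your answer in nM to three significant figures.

Rearranging v = Vmax[S]/(Km+[S]) gives [S] = Km·v/(Vmax − v).
[S] = 0.078 × 7.2 / (9.5 − 7.2) = 0.5616/2.300 = 0.244 nM.

0.244 nM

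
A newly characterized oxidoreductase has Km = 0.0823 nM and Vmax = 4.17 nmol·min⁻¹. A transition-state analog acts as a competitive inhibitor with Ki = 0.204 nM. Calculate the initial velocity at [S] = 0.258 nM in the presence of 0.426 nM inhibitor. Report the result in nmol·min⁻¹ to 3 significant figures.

With α = 1 + [I]/Ki = 1 + 0.426/0.204 = 3.088, the competitive rate law is v = Vmax[S] / (αKm + [S]).
v = 4.17×0.258 / (3.088×0.0823 + 0.258) = 1.076/0.5122 = 2.10 nmol·min⁻¹.

2.10 nmol·min⁻¹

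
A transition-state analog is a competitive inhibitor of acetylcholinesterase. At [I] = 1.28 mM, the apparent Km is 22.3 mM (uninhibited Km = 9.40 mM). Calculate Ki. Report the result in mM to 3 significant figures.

Competitive: Km,app = α·Km with α = 1 + [I]/Ki.
α = Km,app/Km = 22.3/9.40 = 2.372.
Ki = [I]/(α − 1) = 1.28/1.372 = 0.933 mM.

0.933 mM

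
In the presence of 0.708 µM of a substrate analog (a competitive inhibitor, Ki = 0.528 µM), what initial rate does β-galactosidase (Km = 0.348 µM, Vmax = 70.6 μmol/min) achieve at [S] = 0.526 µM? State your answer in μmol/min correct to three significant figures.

With α = 1 + [I]/Ki = 1 + 0.708/0.528 = 2.341, the competitive rate law is v = Vmax[S] / (αKm + [S]).
v = 70.6×0.526 / (2.341×0.348 + 0.526) = 37.14/1.341 = 27.7 μmol/min.

27.7 μmol/min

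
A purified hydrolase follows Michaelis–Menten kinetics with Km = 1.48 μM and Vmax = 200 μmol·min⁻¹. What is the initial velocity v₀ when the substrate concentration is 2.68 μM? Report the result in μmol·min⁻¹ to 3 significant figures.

129 μmol·min⁻¹

v = Vmax·[S]/(Km + [S]) = 200 × 2.68 / (1.48 + 2.68)
  = 536.0 / 4.160 = 129 μmol·min⁻¹.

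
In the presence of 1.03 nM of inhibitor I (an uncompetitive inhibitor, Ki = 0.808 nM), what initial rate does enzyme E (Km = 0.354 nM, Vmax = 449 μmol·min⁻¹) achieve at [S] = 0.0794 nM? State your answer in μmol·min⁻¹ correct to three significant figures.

α = 1 + [I]/Ki = 1 + 1.03/0.808 = 2.275.
For an uncompetitive inhibitor, both parameters are divided by α, giving Vmax/α and Km/α: Km,app = 0.156 nM, Vmax,app = 197 μmol·min⁻¹.
v = Vmax,app·[S]/(Km,app + [S]) = 197 × 0.0794/(0.156 + 0.0794) = 66.7 μmol·min⁻¹.

66.7 μmol·min⁻¹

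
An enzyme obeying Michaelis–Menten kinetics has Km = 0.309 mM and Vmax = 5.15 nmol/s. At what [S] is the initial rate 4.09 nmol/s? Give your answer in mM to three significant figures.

Rearranging v = Vmax[S]/(Km+[S]) gives [S] = Km·v/(Vmax − v).
[S] = 0.309 × 4.09 / (5.15 − 4.09) = 1.264/1.060 = 1.19 mM.

1.19 mM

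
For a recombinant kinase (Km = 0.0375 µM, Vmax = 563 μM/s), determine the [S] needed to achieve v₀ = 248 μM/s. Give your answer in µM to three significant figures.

0.0295 µM

The required fractional saturation is v/Vmax = 248/563 = 0.4405.
Then [S]/(Km+[S]) = 0.4405 ⇒ [S] = 0.0375 × 0.4405/(1 − 0.4405) = 0.0295 µM.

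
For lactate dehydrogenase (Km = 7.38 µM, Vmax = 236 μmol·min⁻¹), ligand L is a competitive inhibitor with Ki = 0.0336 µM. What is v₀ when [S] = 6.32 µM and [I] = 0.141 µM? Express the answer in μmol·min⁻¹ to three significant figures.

33.4 μmol·min⁻¹

With α = 1 + [I]/Ki = 1 + 0.141/0.0336 = 5.196, the competitive rate law is v = Vmax[S] / (αKm + [S]).
v = 236×6.32 / (5.196×7.38 + 6.32) = 1492/44.67 = 33.4 μmol·min⁻¹.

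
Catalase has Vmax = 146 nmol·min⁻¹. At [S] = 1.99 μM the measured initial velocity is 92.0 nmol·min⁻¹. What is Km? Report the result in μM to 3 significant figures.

1.17 μM

From v = Vmax[S]/(Km+[S]), Km = [S](Vmax − v)/v.
Km = 1.99 × (146 − 92.0) / 92.0 = 107.5/92.0 = 1.17 μM.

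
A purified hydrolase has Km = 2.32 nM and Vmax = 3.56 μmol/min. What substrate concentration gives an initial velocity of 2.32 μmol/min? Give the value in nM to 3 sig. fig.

Rearranging v = Vmax[S]/(Km+[S]) gives [S] = Km·v/(Vmax − v).
[S] = 2.32 × 2.32 / (3.56 − 2.32) = 5.382/1.240 = 4.34 nM.

4.34 nM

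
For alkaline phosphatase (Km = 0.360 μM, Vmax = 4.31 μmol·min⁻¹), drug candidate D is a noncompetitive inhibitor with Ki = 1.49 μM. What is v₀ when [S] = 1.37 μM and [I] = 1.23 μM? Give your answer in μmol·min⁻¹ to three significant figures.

α = 1 + [I]/Ki = 1 + 1.23/1.49 = 1.826.
For a noncompetitive inhibitor, Vmax is reduced to Vmax/α while Km is unchanged: Km,app = 0.360 μM, Vmax,app = 2.36 μmol·min⁻¹.
v = Vmax,app·[S]/(Km,app + [S]) = 2.36 × 1.37/(0.360 + 1.37) = 1.87 μmol·min⁻¹.

1.87 μmol·min⁻¹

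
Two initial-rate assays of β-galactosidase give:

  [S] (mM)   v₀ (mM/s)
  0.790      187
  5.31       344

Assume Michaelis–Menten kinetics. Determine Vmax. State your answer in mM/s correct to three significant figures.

403 mM/s

From v = Vmax[S]/(Km+[S]), each point gives Vmax = v(Km+[S])/[S].
Equating: 187(Km+0.790)/0.790 = 344(Km+5.31)/5.31.
236.7·Km + 187 = 64.78·Km + 344, so (236.7 − 64.78)·Km = 344 − 187.
Km = 157.0/171.9 = 0.913 mM; then Vmax = 187(0.913+0.790)/0.790 = 403 mM/s.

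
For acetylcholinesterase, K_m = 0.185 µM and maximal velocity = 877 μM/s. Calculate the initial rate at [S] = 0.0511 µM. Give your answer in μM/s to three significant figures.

v = Vmax·[S]/(Km + [S]) = 877 × 0.0511 / (0.185 + 0.0511)
  = 44.81 / 0.2361 = 190 μM/s.

190 μM/s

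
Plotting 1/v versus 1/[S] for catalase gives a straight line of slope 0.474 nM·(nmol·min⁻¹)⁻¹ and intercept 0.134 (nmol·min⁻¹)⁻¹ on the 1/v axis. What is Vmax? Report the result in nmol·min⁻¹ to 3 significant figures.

The y-intercept of a Lineweaver–Burk plot equals 1/Vmax, so Vmax = 1/0.134 = 7.46 nmol·min⁻¹.

7.46 nmol·min⁻¹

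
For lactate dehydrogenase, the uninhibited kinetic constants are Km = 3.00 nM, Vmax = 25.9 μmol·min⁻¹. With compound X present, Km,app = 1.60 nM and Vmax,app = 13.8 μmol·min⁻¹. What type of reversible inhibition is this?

Both Km and Vmax decrease by the same factor (~1.88-fold) — characteristic of uncompetitive inhibition.

uncompetitive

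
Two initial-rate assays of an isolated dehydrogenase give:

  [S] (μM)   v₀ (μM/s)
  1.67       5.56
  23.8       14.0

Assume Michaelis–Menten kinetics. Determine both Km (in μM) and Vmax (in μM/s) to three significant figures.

Km = 3.08 μM; Vmax = 15.8 μM/s

In reciprocal form, 1/v = (Km/Vmax)·(1/[S]) + 1/Vmax. The two points give (1/[S], 1/v) = (0.5988, 0.1799) and (0.04202, 0.07143).
Slope = (0.1799 − 0.07143)/(0.5988 − 0.04202) = 0.1947; intercept = 0.1799 − 0.1947×0.5988 = 0.06325.
Vmax = 1/intercept = 15.8 μM/s; Km = slope × Vmax = 0.1947 × 15.8 = 3.08 μM.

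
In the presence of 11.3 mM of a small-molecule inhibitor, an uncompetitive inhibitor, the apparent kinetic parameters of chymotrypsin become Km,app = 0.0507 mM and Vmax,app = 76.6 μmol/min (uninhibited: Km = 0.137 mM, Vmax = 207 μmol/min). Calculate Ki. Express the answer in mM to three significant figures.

Uncompetitive: Vmax,app = Vmax/α (and Km,app = Km/α) with α = 1 + [I]/Ki.
α = Vmax/Vmax,app = 207/76.6 = 2.702.
Ki = [I]/(α − 1) = 11.3/1.702 = 6.64 mM.

6.64 mM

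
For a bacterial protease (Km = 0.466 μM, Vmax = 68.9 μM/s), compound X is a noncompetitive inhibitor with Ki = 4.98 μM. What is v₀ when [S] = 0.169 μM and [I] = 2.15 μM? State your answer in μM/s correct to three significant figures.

α = 1 + [I]/Ki = 1 + 2.15/4.98 = 1.432.
For a noncompetitive inhibitor, Vmax is reduced to Vmax/α while Km is unchanged: Km,app = 0.466 μM, Vmax,app = 48.1 μM/s.
v = Vmax,app·[S]/(Km,app + [S]) = 48.1 × 0.169/(0.466 + 0.169) = 12.8 μM/s.

12.8 μM/s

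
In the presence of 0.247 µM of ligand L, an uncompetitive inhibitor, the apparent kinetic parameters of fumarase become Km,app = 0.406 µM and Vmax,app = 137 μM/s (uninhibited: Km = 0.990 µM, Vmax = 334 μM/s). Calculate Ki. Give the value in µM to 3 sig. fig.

0.172 µM

Uncompetitive: Vmax,app = Vmax/α (and Km,app = Km/α) with α = 1 + [I]/Ki.
α = Vmax/Vmax,app = 334/137 = 2.438.
Ki = [I]/(α − 1) = 0.247/1.438 = 0.172 µM.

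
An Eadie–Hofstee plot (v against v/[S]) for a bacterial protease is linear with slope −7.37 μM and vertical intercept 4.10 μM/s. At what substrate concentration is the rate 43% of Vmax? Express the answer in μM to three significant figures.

The Eadie–Hofstee slope gives Km = 7.37 μM (slope = −Km).
v/Vmax = [S]/(Km+[S]) = 0.43 ⇒ [S] = Km·0.43/(1−0.43) = 7.37 × 0.7544 = 5.56 μM.

5.56 μM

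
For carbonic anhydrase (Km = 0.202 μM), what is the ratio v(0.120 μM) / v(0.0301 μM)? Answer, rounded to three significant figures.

Since Vmax cancels, v₂/v₁ = [S]₂(Km+[S]₁) / [S]₁(Km+[S]₂).
= 0.120×(0.202+0.0301) / (0.0301×(0.202+0.120)) = 0.02785/0.009692 = 2.87.

2.87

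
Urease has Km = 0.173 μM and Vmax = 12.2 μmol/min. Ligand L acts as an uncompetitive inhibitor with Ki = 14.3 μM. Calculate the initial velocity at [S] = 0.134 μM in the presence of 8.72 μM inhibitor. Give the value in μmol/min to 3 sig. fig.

4.21 μmol/min

α = 1 + [I]/Ki = 1 + 8.72/14.3 = 1.610.
For an uncompetitive inhibitor, both parameters are divided by α, giving Vmax/α and Km/α: Km,app = 0.107 μM, Vmax,app = 7.58 μmol/min.
v = Vmax,app·[S]/(Km,app + [S]) = 7.58 × 0.134/(0.107 + 0.134) = 4.21 μmol/min.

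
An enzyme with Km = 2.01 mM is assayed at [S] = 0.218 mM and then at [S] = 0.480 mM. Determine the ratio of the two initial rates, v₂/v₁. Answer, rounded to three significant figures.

1.97

The fractional saturations are [S]/(Km+[S]) = 0.218/2.228 = 0.09785 and 0.480/2.490 = 0.1928.
v₂/v₁ is just their ratio: 0.1928/0.09785 = 1.97.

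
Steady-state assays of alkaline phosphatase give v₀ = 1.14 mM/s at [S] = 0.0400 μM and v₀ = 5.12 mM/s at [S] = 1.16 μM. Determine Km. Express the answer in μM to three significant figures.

0.165 μM

From v = Vmax[S]/(Km+[S]), each point gives Vmax = v(Km+[S])/[S].
Equating: 1.14(Km+0.0400)/0.0400 = 5.12(Km+1.16)/1.16.
28.50·Km + 1.14 = 4.414·Km + 5.12, so (28.50 − 4.414)·Km = 5.12 − 1.14.
Km = 3.980/24.09 = 0.165 μM; then Vmax = 1.14(0.165+0.0400)/0.0400 = 5.85 mM/s.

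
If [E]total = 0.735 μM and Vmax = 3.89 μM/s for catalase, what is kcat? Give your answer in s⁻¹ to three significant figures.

5.29 s⁻¹

kcat = Vmax/[E]total = 3.89 μM/s / 0.735 μM = 5.29 s⁻¹.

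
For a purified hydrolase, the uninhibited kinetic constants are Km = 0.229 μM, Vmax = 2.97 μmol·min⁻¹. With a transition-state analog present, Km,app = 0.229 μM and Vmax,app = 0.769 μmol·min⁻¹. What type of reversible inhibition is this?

Vmax decreases (2.97 → 0.769 μmol·min⁻¹) while Km is unchanged — pure noncompetitive inhibition.

noncompetitive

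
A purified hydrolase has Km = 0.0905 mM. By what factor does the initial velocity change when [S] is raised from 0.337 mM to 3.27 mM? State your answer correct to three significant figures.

1.23

The fractional saturations are [S]/(Km+[S]) = 0.337/0.4275 = 0.7883 and 3.27/3.360 = 0.9731.
v₂/v₁ is just their ratio: 0.9731/0.7883 = 1.23.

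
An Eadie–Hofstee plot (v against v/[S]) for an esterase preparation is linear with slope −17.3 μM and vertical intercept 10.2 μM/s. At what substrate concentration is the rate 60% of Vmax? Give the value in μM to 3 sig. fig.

The Eadie–Hofstee slope gives Km = 17.3 μM (slope = −Km).
v/Vmax = [S]/(Km+[S]) = 0.6 ⇒ [S] = Km·0.6/(1−0.6) = 17.3 × 1.500 = 26.0 μM.

26.0 μM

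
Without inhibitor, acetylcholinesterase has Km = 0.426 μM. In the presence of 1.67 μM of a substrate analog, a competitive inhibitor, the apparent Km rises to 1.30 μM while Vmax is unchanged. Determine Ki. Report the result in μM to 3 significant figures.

0.814 μM

Competitive: Km,app = α·Km with α = 1 + [I]/Ki.
α = Km,app/Km = 1.30/0.426 = 3.052.
Since α = 1 + [I]/Ki, [I]/Ki = 3.052 − 1 = 2.052 and Ki = 1.67/2.052 = 0.814 μM.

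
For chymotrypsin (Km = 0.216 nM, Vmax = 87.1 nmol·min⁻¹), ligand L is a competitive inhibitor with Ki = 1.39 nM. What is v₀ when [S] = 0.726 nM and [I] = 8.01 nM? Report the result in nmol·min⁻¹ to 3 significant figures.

28.9 nmol·min⁻¹

α = 1 + [I]/Ki = 1 + 8.01/1.39 = 6.763.
For a competitive inhibitor, Vmax is unchanged and the apparent Km becomes α·Km: Km,app = 1.46 nM, Vmax,app = 87.1 nmol·min⁻¹.
v = Vmax,app·[S]/(Km,app + [S]) = 87.1 × 0.726/(1.46 + 0.726) = 28.9 nmol·min⁻¹.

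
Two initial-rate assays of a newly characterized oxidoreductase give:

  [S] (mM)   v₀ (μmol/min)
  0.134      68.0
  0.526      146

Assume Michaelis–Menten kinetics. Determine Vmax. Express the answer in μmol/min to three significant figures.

From v = Vmax[S]/(Km+[S]), each point gives Vmax = v(Km+[S])/[S].
Equating: 68.0(Km+0.134)/0.134 = 146(Km+0.526)/0.526.
507.5·Km + 68.0 = 277.6·Km + 146, so (507.5 − 277.6)·Km = 146 − 68.0.
Km = 78.00/229.9 = 0.339 mM; then Vmax = 68.0(0.339+0.134)/0.134 = 240 μmol/min.

240 μmol/min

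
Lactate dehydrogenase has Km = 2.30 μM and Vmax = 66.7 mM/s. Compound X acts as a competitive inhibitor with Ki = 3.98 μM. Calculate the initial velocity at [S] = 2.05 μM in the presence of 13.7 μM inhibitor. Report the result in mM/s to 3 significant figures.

α = 1 + [I]/Ki = 1 + 13.7/3.98 = 4.442.
For a competitive inhibitor, Vmax is unchanged and the apparent Km becomes α·Km: Km,app = 10.2 μM, Vmax,app = 66.7 mM/s.
v = Vmax,app·[S]/(Km,app + [S]) = 66.7 × 2.05/(10.2 + 2.05) = 11.1 mM/s.

11.1 mM/s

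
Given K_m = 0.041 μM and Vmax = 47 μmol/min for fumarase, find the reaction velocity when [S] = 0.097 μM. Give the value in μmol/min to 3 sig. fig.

33.0 μmol/min

[S]/(Km+[S]) = 0.097/0.1380 = 0.7029, the fractional saturation.
v = 0.7029 × Vmax = 0.7029 × 47 = 33.0 μmol/min.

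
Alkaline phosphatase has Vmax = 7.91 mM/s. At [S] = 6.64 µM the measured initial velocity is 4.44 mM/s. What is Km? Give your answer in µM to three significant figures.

5.19 µM

From v = Vmax[S]/(Km+[S]), Km = [S](Vmax − v)/v.
Km = 6.64 × (7.91 − 4.44) / 4.44 = 23.04/4.44 = 5.19 µM.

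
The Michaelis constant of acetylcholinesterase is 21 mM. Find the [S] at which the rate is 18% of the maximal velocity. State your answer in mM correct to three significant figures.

v/Vmax = [S]/(Km+[S]) = 0.18, so [S] = Km·0.18/(1 − 0.18) = 21 × 0.2195.
[S] = 4.61 mM.

4.61 mM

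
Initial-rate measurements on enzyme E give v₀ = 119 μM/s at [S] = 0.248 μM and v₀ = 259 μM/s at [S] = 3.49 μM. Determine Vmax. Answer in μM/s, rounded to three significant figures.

285 μM/s

In reciprocal form, 1/v = (Km/Vmax)·(1/[S]) + 1/Vmax. The two points give (1/[S], 1/v) = (4.032, 0.008403) and (0.2865, 0.003861).
Slope = (0.008403 − 0.003861)/(4.032 − 0.2865) = 0.001213; intercept = 0.008403 − 0.001213×4.032 = 0.003514.
Vmax = 1/intercept = 285 μM/s; Km = slope × Vmax = 0.001213 × 285 = 0.345 μM.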